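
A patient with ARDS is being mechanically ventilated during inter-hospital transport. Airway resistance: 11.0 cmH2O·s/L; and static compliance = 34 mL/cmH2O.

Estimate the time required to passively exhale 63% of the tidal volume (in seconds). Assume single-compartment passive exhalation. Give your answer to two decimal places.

0.37

τ = R × C = 11.0 × 34 mL/cmH2O = 11.0 × 0.034 L/cmH2O = 0.374 s.
Exhaled fraction f = 1 − e^(−t/τ) → t = −τ·ln(1 − f) = −0.374·ln(0.37) = 0.3719 s.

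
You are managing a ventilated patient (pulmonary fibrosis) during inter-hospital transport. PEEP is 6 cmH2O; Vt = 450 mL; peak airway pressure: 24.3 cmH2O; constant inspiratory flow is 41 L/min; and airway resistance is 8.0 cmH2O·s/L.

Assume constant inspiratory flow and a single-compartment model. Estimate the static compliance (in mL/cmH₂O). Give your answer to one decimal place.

35.1

Flow: 41 L/min ÷ 60 = 0.6833 L/s.
Equation of motion (constant flow): PIP = Vt/C + R·V̇ + PEEP.
Vt/C = PIP − R·V̇ − PEEP = 24.3 − 8.0×0.6833 − 6 = 24.3 − 5.466 − 6 = 12.834 cmH2O.
C = Vt / 12.834 = 450 / 12.834 = 35.063 mL/cmH2O.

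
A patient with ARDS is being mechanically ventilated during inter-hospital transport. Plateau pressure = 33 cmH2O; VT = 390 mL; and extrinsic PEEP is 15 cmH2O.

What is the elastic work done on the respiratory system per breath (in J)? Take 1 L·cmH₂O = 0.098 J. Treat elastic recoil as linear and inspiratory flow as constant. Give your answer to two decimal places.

Elastic work ≈ ½ × (Pplat − PEEP) × Vt = 0.5 × (33 − 15) × 0.390 L = 0.5 × 18.0 × 0.390 = 3.51 L·cmH2O.
× 0.098 J/(L·cmH2O) → 0.344 J.

0.34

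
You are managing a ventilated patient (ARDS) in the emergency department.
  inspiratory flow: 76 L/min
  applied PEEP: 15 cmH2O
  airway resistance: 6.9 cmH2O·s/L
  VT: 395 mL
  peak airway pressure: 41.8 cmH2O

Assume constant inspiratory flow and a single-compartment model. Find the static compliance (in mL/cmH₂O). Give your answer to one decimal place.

21.9

Flow: 76 L/min ÷ 60 = 1.2667 L/s.
Equation of motion (constant flow): PIP = Vt/C + R·V̇ + PEEP.
Vt/C = PIP − R·V̇ − PEEP = 41.8 − 6.9×1.2667 − 15 = 41.8 − 8.74 − 15 = 18.06 cmH2O.
C = Vt / 18.06 = 395 / 18.06 = 21.872 mL/cmH2O.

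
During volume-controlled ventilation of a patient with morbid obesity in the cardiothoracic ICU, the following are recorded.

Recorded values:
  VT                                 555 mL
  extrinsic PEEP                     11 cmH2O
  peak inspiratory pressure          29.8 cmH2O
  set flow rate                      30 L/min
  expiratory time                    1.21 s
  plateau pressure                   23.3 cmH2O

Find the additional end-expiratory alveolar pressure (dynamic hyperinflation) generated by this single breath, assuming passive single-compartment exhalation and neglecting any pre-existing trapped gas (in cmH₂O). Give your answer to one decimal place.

1.6

Flow: 30 L/min ÷ 60 = 0.5 L/s.
R = (PIP − Pplat)/V̇ = (29.8 − 23.3) / 0.5 = 6.5/0.5 = 13.0 cmH2O·s/L.
C = Vt/(Pplat − PEEP) = 555.0 / (23.3 − 11) = 555.0/12.3 = 45.122 mL/cmH2O.
τ = R × C = 13.0 × 0.04512 L/cmH2O = 0.5866 s.
Fraction remaining = e^(−Te/τ) = e^(−1.21/0.5866) = 0.1271; trapped volume = 555.0 × 0.1271 = 70.541 mL.
Additional alveolar pressure from trapping ≈ V_trapped / C = 70.541 / 45.122 = 1.563 cmH2O.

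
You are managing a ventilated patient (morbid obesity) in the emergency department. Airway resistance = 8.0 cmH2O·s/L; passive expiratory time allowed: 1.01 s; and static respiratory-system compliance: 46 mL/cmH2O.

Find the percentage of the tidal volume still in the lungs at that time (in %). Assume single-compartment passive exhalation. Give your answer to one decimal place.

6.4

τ = R × C = 8.0 × 46 mL/cmH2O = 8.0 × 0.046 L/cmH2O = 0.368 s.
Passive exhalation: V(t)/V₀ = e^(−t/τ) = e^(−1.01/0.368) = 0.06428.
Fraction remaining = 0.06428 → 6.428%.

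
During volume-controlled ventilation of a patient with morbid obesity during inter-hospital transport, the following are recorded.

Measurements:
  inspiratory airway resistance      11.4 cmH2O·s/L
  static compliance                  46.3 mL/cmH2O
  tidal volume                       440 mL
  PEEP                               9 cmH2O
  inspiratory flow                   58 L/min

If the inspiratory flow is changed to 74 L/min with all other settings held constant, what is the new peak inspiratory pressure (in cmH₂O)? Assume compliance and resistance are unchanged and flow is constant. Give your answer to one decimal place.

32.6

Flow: 58 L/min ÷ 60 = 0.9667 L/s.
New flow: 74 L/min ÷ 60 = 1.2333 L/s.
PIP = Vt/C + R·V̇ + PEEP (constant-flow equation of motion).
Only the resistive term changes: ΔPIP = R × ΔV̇ = 11.4 × (1.2333 − 0.9667) = 11.4 × 0.2666 = 3.039 cmH2O.
Original PIP = 440/46.3 + 11.4×0.9667 + 9 = 29.524 cmH2O; new PIP = 29.524 + (3.039) = 32.563 cmH2O.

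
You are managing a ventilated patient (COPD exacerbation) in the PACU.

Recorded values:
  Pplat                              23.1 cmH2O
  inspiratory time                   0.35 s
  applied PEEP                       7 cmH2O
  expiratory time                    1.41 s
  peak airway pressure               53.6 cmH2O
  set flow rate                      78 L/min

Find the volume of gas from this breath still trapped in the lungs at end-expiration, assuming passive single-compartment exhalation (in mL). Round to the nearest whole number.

Flow: 78 L/min ÷ 60 = 1.3 L/s.
Vt = flow × Ti = 1.3 L/s × 0.35 s × 1000 mL/L = 455.0 mL.
R = (PIP − Pplat)/V̇ = (53.6 − 23.1) / 1.3 = 30.5/1.3 = 23.462 cmH2O·s/L.
C = Vt/(Pplat − PEEP) = 455.0 / (23.1 − 7) = 455.0/16.1 = 28.261 mL/cmH2O.
τ = R × C = 23.462 × 0.02826 L/cmH2O = 0.663 s.
Fraction remaining = e^(−Te/τ) = e^(−1.41/0.663) = 0.1192.
Trapped volume = 455.0 × 0.1192 = 54.236 mL.

54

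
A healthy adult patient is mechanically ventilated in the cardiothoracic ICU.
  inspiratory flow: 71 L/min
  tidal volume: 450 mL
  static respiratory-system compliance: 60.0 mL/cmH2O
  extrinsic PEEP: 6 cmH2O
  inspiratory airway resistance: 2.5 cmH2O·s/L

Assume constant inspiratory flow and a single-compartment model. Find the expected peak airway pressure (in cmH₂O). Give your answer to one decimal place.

Flow: 71 L/min ÷ 60 = 1.1833 L/s.
Equation of motion (constant flow): PIP = Vt/C + R·V̇ + PEEP.
PIP = 450/60.0 + 2.5×1.1833 + 6 = 7.5 + 2.958 + 6 = 16.458 cmH2O.

16.5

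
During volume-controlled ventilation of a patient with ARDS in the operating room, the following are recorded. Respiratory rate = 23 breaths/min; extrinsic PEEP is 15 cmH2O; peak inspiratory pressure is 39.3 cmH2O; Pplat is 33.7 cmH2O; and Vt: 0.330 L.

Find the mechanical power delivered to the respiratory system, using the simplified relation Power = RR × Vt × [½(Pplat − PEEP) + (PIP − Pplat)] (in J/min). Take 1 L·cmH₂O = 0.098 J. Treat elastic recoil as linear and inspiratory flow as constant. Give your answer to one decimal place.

11.1

Per-breath work = Vt × [½(Pplat−PEEP) + (PIP−Pplat)] = 0.330 × [0.5×18.7 + 5.6] = 0.330 × 14.95 = 4.934 L·cmH2O.
Power = 23 × 4.934 = 113.48 L·cmH2O/min.
× 0.098 J/(L·cmH2O) → 11.121 J/min.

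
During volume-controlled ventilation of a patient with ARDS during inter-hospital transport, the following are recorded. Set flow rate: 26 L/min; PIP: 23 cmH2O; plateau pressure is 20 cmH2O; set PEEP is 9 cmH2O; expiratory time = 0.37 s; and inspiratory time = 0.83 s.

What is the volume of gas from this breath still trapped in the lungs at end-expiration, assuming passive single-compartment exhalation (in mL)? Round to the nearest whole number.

Flow: 26 L/min ÷ 60 = 0.4333 L/s.
Vt = flow × Ti = 0.4333 L/s × 0.83 s × 1000 mL/L = 359.64 mL.
R = (PIP − Pplat)/V̇ = (23 − 20) / 0.4333 = 3.0/0.4333 = 6.924 cmH2O·s/L.
C = Vt/(Pplat − PEEP) = 359.64 / (20 − 9) = 359.64/11.0 = 32.695 mL/cmH2O.
τ = R × C = 6.924 × 0.0327 L/cmH2O = 0.2264 s.
Fraction remaining = e^(−Te/τ) = e^(−0.37/0.2264) = 0.1951.
Trapped volume = 359.64 × 0.1951 = 70.166 mL.

70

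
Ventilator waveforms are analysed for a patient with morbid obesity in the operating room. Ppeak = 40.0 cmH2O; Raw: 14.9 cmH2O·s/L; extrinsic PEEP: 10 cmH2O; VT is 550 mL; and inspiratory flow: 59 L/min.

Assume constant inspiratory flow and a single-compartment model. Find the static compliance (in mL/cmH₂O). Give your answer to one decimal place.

35.8

Flow: 59 L/min ÷ 60 = 0.9833 L/s.
Equation of motion (constant flow): PIP = Vt/C + R·V̇ + PEEP.
Vt/C = PIP − R·V̇ − PEEP = 40.0 − 14.9×0.9833 − 10 = 40.0 − 14.651 − 10 = 15.349 cmH2O.
C = Vt / 15.349 = 550 / 15.349 = 35.833 mL/cmH2O.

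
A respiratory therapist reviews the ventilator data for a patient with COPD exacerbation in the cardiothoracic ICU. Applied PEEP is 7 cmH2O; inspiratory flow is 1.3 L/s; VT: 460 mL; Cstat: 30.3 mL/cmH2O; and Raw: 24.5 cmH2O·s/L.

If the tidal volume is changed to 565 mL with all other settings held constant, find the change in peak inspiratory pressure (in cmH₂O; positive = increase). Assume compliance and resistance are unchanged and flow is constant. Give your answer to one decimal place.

PIP = Vt/C + R·V̇ + PEEP (constant-flow equation of motion).
Only the elastic term changes: ΔPIP = ΔVt / C = (565 − 460) / 30.3 = 3.465 cmH2O.

3.5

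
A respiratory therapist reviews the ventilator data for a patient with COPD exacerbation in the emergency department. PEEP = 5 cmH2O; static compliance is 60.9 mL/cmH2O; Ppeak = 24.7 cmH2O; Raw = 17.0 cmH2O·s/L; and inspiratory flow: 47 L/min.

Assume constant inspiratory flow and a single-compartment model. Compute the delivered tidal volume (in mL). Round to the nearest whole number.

389

Flow: 47 L/min ÷ 60 = 0.7833 L/s.
Equation of motion (constant flow): PIP = Vt/C + R·V̇ + PEEP.
Vt/C = PIP − R·V̇ − PEEP = 24.7 − 13.316 − 5 = 6.384 cmH2O.
Vt = C × 6.384 = 60.9 × 6.384 = 388.79 mL.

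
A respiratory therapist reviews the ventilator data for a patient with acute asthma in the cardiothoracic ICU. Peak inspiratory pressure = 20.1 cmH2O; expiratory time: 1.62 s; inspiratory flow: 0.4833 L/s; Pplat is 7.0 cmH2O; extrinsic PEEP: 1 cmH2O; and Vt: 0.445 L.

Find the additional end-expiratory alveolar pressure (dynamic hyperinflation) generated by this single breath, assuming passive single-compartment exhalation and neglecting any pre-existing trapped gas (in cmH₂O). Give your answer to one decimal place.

2.7

R = (PIP − Pplat)/V̇ = (20.1 − 7.0) / 0.4833 = 13.1/0.4833 = 27.105 cmH2O·s/L.
C = Vt/(Pplat − PEEP) = 445.0 / (7.0 − 1) = 445.0/6.0 = 74.167 mL/cmH2O.
τ = R × C = 27.105 × 0.07417 L/cmH2O = 2.01 s.
Fraction remaining = e^(−Te/τ) = e^(−1.62/2.01) = 0.4467; trapped volume = 445.0 × 0.4467 = 198.78 mL.
Additional alveolar pressure from trapping ≈ V_trapped / C = 198.78 / 74.167 = 2.68 cmH2O.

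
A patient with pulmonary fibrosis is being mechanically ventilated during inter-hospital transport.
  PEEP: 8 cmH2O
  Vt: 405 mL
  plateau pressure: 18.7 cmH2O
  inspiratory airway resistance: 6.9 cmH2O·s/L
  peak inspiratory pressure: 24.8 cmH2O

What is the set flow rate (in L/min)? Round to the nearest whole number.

53

flow = (PIP − Pplat) / Raw = (24.8 − 18.7) / 6.9 = 0.8841 L/s × 60 = 53.046 L/min.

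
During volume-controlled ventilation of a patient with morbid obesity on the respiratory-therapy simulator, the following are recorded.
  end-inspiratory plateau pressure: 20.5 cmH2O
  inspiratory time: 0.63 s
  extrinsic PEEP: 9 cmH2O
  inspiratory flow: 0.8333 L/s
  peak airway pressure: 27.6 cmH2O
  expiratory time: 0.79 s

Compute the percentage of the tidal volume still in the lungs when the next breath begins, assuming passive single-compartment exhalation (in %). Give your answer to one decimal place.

Vt = flow × Ti = 0.8333 L/s × 0.63 s × 1000 mL/L = 524.98 mL.
R = (PIP − Pplat)/V̇ = (27.6 − 20.5) / 0.8333 = 7.1/0.8333 = 8.52 cmH2O·s/L.
C = Vt/(Pplat − PEEP) = 524.98 / (20.5 − 9) = 524.98/11.5 = 45.65 mL/cmH2O.
τ = R × C = 8.52 × 0.04565 L/cmH2O = 0.3889 s.
Fraction remaining at end-expiration = e^(−Te/τ) = e^(−0.79/0.3889) = 0.1312 → 13.12%.

13.1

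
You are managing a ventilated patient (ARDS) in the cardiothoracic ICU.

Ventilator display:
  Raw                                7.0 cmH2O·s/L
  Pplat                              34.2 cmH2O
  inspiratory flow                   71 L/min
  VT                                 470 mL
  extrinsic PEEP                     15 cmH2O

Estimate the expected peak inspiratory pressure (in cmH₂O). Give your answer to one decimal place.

Flow: 71 L/min ÷ 60 = 1.1833 L/s.
PIP = Pplat + Raw × flow = 34.2 + 7.0 × 1.1833 = 34.2 + 8.283 = 42.483 cmH2O.

42.5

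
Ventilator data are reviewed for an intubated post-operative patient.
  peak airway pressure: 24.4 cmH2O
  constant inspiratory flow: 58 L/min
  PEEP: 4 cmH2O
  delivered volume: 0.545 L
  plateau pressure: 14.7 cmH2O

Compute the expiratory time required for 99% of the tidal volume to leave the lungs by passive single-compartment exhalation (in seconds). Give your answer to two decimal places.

Flow: 58 L/min ÷ 60 = 0.9667 L/s.
R = (PIP − Pplat)/V̇ = (24.4 − 14.7) / 0.9667 = 9.7/0.9667 = 10.034 cmH2O·s/L.
C = Vt/(Pplat − PEEP) = 545.0 / (14.7 − 4) = 545.0/10.7 = 50.935 mL/cmH2O.
τ = R × C = 10.034 × 0.05094 L/cmH2O = 0.5111 s.
t = −τ·ln(1 − 0.99) = −0.5111·ln(0.01) = 2.354 s.

2.35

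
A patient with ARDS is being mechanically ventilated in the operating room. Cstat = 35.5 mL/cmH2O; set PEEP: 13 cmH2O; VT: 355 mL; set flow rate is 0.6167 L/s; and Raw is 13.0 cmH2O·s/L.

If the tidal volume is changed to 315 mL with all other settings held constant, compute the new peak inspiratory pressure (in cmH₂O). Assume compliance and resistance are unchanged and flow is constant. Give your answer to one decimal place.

29.9

PIP = Vt/C + R·V̇ + PEEP (constant-flow equation of motion).
Only the elastic term changes: ΔPIP = ΔVt / C = (315 − 355) / 35.5 = -1.127 cmH2O.
Original PIP = 355/35.5 + 13.0×0.6167 + 13 = 31.017 cmH2O; new PIP = 31.017 + (-1.127) = 29.89 cmH2O.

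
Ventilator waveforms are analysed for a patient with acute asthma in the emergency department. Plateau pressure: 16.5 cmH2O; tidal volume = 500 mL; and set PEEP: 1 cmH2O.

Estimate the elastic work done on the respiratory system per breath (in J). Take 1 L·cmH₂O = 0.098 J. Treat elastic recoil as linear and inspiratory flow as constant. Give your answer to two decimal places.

0.38

Elastic work ≈ ½ × (Pplat − PEEP) × Vt = 0.5 × (16.5 − 1) × 0.500 L = 0.5 × 15.5 × 0.500 = 3.875 L·cmH2O.
× 0.098 J/(L·cmH2O) → 0.3798 J.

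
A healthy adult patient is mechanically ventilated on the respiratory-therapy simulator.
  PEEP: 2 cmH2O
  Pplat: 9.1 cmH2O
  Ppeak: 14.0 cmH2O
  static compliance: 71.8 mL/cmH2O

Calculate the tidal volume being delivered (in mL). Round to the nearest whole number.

510

Vt = Cstat × (Pplat − PEEP) = 71.8 × (9.1 − 2) = 71.8 × 7.1 = 509.78 mL.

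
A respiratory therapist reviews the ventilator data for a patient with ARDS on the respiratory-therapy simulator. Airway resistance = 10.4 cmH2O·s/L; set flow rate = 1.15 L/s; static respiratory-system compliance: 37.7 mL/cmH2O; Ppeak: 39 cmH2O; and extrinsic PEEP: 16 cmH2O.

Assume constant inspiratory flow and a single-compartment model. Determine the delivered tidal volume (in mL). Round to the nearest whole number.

Equation of motion (constant flow): PIP = Vt/C + R·V̇ + PEEP.
Vt/C = PIP − R·V̇ − PEEP = 39 − 11.96 − 16 = 11.04 cmH2O.
Vt = C × 11.04 = 37.7 × 11.04 = 416.21 mL.

416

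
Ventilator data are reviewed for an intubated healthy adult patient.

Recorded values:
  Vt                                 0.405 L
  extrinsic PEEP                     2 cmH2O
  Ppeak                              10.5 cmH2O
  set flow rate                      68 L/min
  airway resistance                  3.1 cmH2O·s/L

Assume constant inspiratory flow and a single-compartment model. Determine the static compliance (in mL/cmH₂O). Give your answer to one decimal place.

81.2

Flow: 68 L/min ÷ 60 = 1.1333 L/s.
Equation of motion (constant flow): PIP = Vt/C + R·V̇ + PEEP.
Vt/C = PIP − R·V̇ − PEEP = 10.5 − 3.1×1.1333 − 2 = 10.5 − 3.513 − 2 = 4.987 cmH2O.
C = Vt / 4.987 = 405 / 4.987 = 81.211 mL/cmH2O.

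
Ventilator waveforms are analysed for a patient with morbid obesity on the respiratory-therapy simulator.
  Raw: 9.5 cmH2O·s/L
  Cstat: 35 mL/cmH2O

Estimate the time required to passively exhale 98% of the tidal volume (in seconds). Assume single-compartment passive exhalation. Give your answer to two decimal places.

1.30

τ = R × C = 9.5 × 35 mL/cmH2O = 9.5 × 0.035 L/cmH2O = 0.3325 s.
Exhaled fraction f = 1 − e^(−t/τ) → t = −τ·ln(1 − f) = −0.3325·ln(0.02) = 1.301 s.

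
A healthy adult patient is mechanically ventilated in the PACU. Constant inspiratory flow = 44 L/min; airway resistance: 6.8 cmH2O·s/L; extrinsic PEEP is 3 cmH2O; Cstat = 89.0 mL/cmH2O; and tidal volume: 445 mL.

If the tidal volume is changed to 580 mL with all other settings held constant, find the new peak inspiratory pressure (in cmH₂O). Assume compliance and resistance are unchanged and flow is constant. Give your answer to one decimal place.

14.5

Flow: 44 L/min ÷ 60 = 0.7333 L/s.
PIP = Vt/C + R·V̇ + PEEP (constant-flow equation of motion).
Only the elastic term changes: ΔPIP = ΔVt / C = (580 − 445) / 89.0 = 1.517 cmH2O.
Original PIP = 445/89.0 + 6.8×0.7333 + 3 = 12.986 cmH2O; new PIP = 12.986 + (1.517) = 14.503 cmH2O.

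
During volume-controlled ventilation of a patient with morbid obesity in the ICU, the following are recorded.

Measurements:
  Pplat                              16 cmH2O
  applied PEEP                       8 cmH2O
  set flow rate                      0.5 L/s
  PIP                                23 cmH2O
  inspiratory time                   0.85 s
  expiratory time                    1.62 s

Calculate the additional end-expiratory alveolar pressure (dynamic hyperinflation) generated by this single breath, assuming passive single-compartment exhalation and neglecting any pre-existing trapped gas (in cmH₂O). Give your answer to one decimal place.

Vt = flow × Ti = 0.5 L/s × 0.85 s × 1000 mL/L = 425.0 mL.
R = (PIP − Pplat)/V̇ = (23 − 16) / 0.5 = 7.0/0.5 = 14.0 cmH2O·s/L.
C = Vt/(Pplat − PEEP) = 425.0 / (16 − 8) = 425.0/8.0 = 53.125 mL/cmH2O.
τ = R × C = 14.0 × 0.05313 L/cmH2O = 0.7438 s.
Fraction remaining = e^(−Te/τ) = e^(−1.62/0.7438) = 0.1133; trapped volume = 425.0 × 0.1133 = 48.153 mL.
Additional alveolar pressure from trapping ≈ V_trapped / C = 48.153 / 53.125 = 0.9064 cmH2O.

0.9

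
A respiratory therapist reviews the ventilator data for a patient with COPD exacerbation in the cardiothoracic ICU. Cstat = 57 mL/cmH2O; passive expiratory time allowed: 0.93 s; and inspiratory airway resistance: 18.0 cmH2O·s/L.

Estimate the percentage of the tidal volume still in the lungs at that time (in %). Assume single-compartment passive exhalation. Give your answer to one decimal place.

τ = R × C = 18.0 × 57 mL/cmH2O = 18.0 × 0.057 L/cmH2O = 1.026 s.
Passive exhalation: V(t)/V₀ = e^(−t/τ) = e^(−0.93/1.026) = 0.404.
Fraction remaining = 0.404 → 40.4%.

40.4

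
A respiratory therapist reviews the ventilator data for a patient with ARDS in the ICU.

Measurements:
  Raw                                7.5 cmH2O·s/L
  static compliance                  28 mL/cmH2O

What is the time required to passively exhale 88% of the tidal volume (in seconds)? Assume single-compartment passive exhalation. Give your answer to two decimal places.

τ = R × C = 7.5 × 28 mL/cmH2O = 7.5 × 0.028 L/cmH2O = 0.21 s.
Exhaled fraction f = 1 − e^(−t/τ) → t = −τ·ln(1 − f) = −0.21·ln(0.12) = 0.4453 s.

0.45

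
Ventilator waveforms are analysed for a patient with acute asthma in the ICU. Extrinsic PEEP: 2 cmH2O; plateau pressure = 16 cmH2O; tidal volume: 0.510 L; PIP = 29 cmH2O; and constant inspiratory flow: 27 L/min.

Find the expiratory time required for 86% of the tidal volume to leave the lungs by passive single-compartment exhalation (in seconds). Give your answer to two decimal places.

Flow: 27 L/min ÷ 60 = 0.45 L/s.
R = (PIP − Pplat)/V̇ = (29 − 16) / 0.45 = 13.0/0.45 = 28.889 cmH2O·s/L.
C = Vt/(Pplat − PEEP) = 510.0 / (16 − 2) = 510.0/14.0 = 36.429 mL/cmH2O.
τ = R × C = 28.889 × 0.03643 L/cmH2O = 1.052 s.
t = −τ·ln(1 − 0.86) = −1.052·ln(0.14) = 2.068 s.

2.07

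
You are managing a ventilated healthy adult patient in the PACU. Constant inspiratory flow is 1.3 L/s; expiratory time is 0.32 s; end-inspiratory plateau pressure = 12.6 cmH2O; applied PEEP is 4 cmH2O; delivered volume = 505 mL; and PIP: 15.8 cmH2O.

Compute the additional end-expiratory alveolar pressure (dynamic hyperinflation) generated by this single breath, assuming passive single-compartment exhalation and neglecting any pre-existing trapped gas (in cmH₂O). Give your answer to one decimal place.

0.9

R = (PIP − Pplat)/V̇ = (15.8 − 12.6) / 1.3 = 3.2/1.3 = 2.462 cmH2O·s/L.
C = Vt/(Pplat − PEEP) = 505.0 / (12.6 − 4) = 505.0/8.6 = 58.721 mL/cmH2O.
τ = R × C = 2.462 × 0.05872 L/cmH2O = 0.1446 s.
Fraction remaining = e^(−Te/τ) = e^(−0.32/0.1446) = 0.1094; trapped volume = 505.0 × 0.1094 = 55.247 mL.
Additional alveolar pressure from trapping ≈ V_trapped / C = 55.247 / 58.721 = 0.9408 cmH2O.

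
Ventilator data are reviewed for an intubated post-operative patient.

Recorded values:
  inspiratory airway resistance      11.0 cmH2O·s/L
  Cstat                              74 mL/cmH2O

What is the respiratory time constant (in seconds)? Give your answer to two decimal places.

τ = R × C = 11.0 × 74 mL/cmH2O = 11.0 × 0.074 L/cmH2O = 0.814 s.

0.81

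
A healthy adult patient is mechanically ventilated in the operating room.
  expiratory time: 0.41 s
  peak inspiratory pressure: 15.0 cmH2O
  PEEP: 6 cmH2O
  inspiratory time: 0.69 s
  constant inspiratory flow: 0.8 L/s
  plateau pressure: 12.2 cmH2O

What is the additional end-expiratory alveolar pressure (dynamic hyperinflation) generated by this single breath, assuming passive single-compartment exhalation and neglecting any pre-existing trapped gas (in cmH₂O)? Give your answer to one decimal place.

Vt = flow × Ti = 0.8 L/s × 0.69 s × 1000 mL/L = 552.0 mL.
R = (PIP − Pplat)/V̇ = (15.0 − 12.2) / 0.8 = 2.8/0.8 = 3.5 cmH2O·s/L.
C = Vt/(Pplat − PEEP) = 552.0 / (12.2 − 6) = 552.0/6.2 = 89.032 mL/cmH2O.
τ = R × C = 3.5 × 0.08903 L/cmH2O = 0.3116 s.
Fraction remaining = e^(−Te/τ) = e^(−0.41/0.3116) = 0.2683; trapped volume = 552.0 × 0.2683 = 148.1 mL.
Additional alveolar pressure from trapping ≈ V_trapped / C = 148.1 / 89.032 = 1.663 cmH2O.

1.7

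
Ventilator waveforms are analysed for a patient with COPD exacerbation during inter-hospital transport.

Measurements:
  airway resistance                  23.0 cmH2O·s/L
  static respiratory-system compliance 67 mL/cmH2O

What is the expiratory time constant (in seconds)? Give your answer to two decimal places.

1.54

τ = R × C = 23.0 × 67 mL/cmH2O = 23.0 × 0.067 L/cmH2O = 1.541 s.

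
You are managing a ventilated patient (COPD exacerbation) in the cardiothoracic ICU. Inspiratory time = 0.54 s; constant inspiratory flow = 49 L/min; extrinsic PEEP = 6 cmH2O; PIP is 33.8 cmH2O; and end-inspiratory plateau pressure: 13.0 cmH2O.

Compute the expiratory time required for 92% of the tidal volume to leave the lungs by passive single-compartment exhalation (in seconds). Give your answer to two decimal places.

Flow: 49 L/min ÷ 60 = 0.8167 L/s.
Vt = flow × Ti = 0.8167 L/s × 0.54 s × 1000 mL/L = 441.02 mL.
R = (PIP − Pplat)/V̇ = (33.8 − 13.0) / 0.8167 = 20.8/0.8167 = 25.468 cmH2O·s/L.
C = Vt/(Pplat − PEEP) = 441.02 / (13.0 − 6) = 441.02/7.0 = 63.003 mL/cmH2O.
τ = R × C = 25.468 × 0.063 L/cmH2O = 1.604 s.
t = −τ·ln(1 − 0.92) = −1.604·ln(0.08) = 4.051 s.

4.05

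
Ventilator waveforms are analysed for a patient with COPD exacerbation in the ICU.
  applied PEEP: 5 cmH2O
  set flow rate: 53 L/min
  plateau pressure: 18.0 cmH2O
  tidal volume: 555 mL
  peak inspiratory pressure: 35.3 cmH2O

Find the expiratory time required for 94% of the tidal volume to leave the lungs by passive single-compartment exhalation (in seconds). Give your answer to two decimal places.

2.35

Flow: 53 L/min ÷ 60 = 0.8833 L/s.
R = (PIP − Pplat)/V̇ = (35.3 − 18.0) / 0.8833 = 17.3/0.8833 = 19.586 cmH2O·s/L.
C = Vt/(Pplat − PEEP) = 555.0 / (18.0 − 5) = 555.0/13.0 = 42.692 mL/cmH2O.
τ = R × C = 19.586 × 0.04269 L/cmH2O = 0.8361 s.
t = −τ·ln(1 − 0.94) = −0.8361·ln(0.06) = 2.352 s.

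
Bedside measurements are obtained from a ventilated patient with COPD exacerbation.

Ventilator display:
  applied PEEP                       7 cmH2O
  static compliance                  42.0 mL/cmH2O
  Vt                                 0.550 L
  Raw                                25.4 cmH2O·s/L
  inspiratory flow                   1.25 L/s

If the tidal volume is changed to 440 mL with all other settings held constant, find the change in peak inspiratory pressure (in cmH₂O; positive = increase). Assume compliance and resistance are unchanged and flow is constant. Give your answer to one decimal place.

PIP = Vt/C + R·V̇ + PEEP (constant-flow equation of motion).
Only the elastic term changes: ΔPIP = ΔVt / C = (440 − 550) / 42.0 = -2.619 cmH2O.

-2.6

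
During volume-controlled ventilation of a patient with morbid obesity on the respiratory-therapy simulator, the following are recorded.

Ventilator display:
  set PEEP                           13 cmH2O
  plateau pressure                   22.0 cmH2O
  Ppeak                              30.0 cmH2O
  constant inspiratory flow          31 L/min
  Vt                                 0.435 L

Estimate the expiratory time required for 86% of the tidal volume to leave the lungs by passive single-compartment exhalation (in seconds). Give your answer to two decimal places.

Flow: 31 L/min ÷ 60 = 0.5167 L/s.
R = (PIP − Pplat)/V̇ = (30.0 − 22.0) / 0.5167 = 8.0/0.5167 = 15.483 cmH2O·s/L.
C = Vt/(Pplat − PEEP) = 435.0 / (22.0 − 13) = 435.0/9.0 = 48.333 mL/cmH2O.
τ = R × C = 15.483 × 0.04833 L/cmH2O = 0.7483 s.
t = −τ·ln(1 − 0.86) = −0.7483·ln(0.14) = 1.471 s.

1.47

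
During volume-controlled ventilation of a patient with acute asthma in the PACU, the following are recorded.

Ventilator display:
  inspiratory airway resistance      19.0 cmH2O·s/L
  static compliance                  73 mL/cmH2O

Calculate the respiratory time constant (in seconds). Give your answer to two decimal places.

1.39

τ = R × C = 19.0 × 73 mL/cmH2O = 19.0 × 0.073 L/cmH2O = 1.387 s.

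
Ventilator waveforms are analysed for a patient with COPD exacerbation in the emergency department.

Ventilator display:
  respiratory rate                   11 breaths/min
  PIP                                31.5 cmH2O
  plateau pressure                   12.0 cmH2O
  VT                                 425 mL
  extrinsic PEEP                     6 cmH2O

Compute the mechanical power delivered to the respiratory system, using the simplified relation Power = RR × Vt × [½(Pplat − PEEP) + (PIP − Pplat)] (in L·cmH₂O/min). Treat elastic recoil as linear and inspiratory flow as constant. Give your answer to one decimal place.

Per-breath work = Vt × [½(Pplat−PEEP) + (PIP−Pplat)] = 0.425 × [0.5×6.0 + 19.5] = 0.425 × 22.5 = 9.563 L·cmH2O.
Power = 11 × 9.563 = 105.19 L·cmH2O/min.

105.2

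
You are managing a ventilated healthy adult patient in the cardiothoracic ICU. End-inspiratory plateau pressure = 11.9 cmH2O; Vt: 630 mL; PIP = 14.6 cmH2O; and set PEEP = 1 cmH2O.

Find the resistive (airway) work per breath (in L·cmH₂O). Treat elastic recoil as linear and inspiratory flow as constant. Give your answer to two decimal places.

1.70

With constant inspiratory flow the resistive pressure is constant at PIP − Pplat = 14.6 − 11.9 = 2.7 cmH2O, so resistive work = 2.7 × 0.630 = 1.701 L·cmH2O.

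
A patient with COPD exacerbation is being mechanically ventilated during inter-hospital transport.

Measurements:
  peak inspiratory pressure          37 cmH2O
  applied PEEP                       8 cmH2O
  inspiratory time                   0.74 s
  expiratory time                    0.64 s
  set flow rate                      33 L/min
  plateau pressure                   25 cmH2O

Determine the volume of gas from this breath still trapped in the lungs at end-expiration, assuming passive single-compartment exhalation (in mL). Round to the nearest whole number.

120

Flow: 33 L/min ÷ 60 = 0.55 L/s.
Vt = flow × Ti = 0.55 L/s × 0.74 s × 1000 mL/L = 407.0 mL.
R = (PIP − Pplat)/V̇ = (37 − 25) / 0.55 = 12.0/0.55 = 21.818 cmH2O·s/L.
C = Vt/(Pplat − PEEP) = 407.0 / (25 − 8) = 407.0/17.0 = 23.941 mL/cmH2O.
τ = R × C = 21.818 × 0.02394 L/cmH2O = 0.5223 s.
Fraction remaining = e^(−Te/τ) = e^(−0.64/0.5223) = 0.2937.
Trapped volume = 407.0 × 0.2937 = 119.54 mL.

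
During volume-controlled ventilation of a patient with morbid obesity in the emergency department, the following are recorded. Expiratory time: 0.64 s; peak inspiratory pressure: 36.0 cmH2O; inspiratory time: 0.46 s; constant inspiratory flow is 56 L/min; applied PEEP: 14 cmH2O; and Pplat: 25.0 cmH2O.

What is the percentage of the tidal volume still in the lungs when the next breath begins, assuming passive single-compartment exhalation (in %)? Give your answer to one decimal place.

Flow: 56 L/min ÷ 60 = 0.9333 L/s.
Vt = flow × Ti = 0.9333 L/s × 0.46 s × 1000 mL/L = 429.32 mL.
R = (PIP − Pplat)/V̇ = (36.0 − 25.0) / 0.9333 = 11.0/0.9333 = 11.786 cmH2O·s/L.
C = Vt/(Pplat − PEEP) = 429.32 / (25.0 − 14) = 429.32/11.0 = 39.029 mL/cmH2O.
τ = R × C = 11.786 × 0.03903 L/cmH2O = 0.46 s.
Fraction remaining at end-expiration = e^(−Te/τ) = e^(−0.64/0.46) = 0.2488 → 24.88%.

24.9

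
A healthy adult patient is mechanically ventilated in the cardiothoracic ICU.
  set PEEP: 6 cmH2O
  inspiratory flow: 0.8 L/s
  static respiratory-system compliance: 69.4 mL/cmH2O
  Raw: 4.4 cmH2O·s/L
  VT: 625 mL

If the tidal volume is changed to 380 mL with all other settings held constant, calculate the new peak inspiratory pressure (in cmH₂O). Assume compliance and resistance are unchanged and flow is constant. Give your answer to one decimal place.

PIP = Vt/C + R·V̇ + PEEP (constant-flow equation of motion).
Only the elastic term changes: ΔPIP = ΔVt / C = (380 − 625) / 69.4 = -3.53 cmH2O.
Original PIP = 625/69.4 + 4.4×0.8 + 6 = 18.526 cmH2O; new PIP = 18.526 + (-3.53) = 14.996 cmH2O.

15.0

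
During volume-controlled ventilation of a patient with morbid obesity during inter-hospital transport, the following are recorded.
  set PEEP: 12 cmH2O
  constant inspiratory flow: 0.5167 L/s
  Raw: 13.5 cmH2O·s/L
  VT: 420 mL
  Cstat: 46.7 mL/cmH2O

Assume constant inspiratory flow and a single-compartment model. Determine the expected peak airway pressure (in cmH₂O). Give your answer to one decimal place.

28.0

Equation of motion (constant flow): PIP = Vt/C + R·V̇ + PEEP.
PIP = 420/46.7 + 13.5×0.5167 + 12 = 8.994 + 6.975 + 12 = 27.969 cmH2O.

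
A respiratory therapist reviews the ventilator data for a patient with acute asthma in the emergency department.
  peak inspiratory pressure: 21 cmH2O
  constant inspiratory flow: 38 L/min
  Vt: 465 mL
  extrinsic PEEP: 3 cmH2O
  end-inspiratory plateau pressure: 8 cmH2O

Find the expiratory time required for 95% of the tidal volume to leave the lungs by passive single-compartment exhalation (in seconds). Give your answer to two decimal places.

5.72

Flow: 38 L/min ÷ 60 = 0.6333 L/s.
R = (PIP − Pplat)/V̇ = (21 − 8) / 0.6333 = 13.0/0.6333 = 20.527 cmH2O·s/L.
C = Vt/(Pplat − PEEP) = 465.0 / (8 − 3) = 465.0/5.0 = 93.0 mL/cmH2O.
τ = R × C = 20.527 × 0.093 L/cmH2O = 1.909 s.
t = −τ·ln(1 − 0.95) = −1.909·ln(0.05) = 5.719 s.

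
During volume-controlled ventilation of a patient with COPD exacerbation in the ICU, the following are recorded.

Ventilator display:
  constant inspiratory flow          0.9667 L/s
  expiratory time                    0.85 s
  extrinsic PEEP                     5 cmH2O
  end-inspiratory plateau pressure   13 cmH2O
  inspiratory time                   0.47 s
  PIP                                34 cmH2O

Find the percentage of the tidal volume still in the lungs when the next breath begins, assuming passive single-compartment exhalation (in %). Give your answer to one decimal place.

50.2

Vt = flow × Ti = 0.9667 L/s × 0.47 s × 1000 mL/L = 454.35 mL.
R = (PIP − Pplat)/V̇ = (34 − 13) / 0.9667 = 21.0/0.9667 = 21.723 cmH2O·s/L.
C = Vt/(Pplat − PEEP) = 454.35 / (13 − 5) = 454.35/8.0 = 56.794 mL/cmH2O.
τ = R × C = 21.723 × 0.05679 L/cmH2O = 1.234 s.
Fraction remaining at end-expiration = e^(−Te/τ) = e^(−0.85/1.234) = 0.5022 → 50.22%.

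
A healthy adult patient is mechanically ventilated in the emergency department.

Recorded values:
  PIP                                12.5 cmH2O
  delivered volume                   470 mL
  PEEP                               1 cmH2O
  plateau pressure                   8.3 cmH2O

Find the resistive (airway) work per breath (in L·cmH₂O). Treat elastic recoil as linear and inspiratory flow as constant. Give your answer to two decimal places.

With constant inspiratory flow the resistive pressure is constant at PIP − Pplat = 12.5 − 8.3 = 4.2 cmH2O, so resistive work = 4.2 × 0.470 = 1.974 L·cmH2O.

1.97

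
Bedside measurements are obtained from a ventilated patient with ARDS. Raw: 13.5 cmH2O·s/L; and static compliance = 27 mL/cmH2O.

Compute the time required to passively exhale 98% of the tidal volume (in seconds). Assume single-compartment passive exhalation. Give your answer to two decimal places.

1.43

τ = R × C = 13.5 × 27 mL/cmH2O = 13.5 × 0.027 L/cmH2O = 0.3645 s.
Exhaled fraction f = 1 − e^(−t/τ) → t = −τ·ln(1 − f) = −0.3645·ln(0.02) = 1.426 s.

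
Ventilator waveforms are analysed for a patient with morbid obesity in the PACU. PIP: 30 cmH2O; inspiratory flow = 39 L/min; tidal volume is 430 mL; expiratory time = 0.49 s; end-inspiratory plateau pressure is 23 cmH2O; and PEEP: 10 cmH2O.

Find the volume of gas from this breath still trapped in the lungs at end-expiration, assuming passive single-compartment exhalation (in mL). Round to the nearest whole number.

Flow: 39 L/min ÷ 60 = 0.65 L/s.
R = (PIP − Pplat)/V̇ = (30 − 23) / 0.65 = 7.0/0.65 = 10.769 cmH2O·s/L.
C = Vt/(Pplat − PEEP) = 430.0 / (23 − 10) = 430.0/13.0 = 33.077 mL/cmH2O.
τ = R × C = 10.769 × 0.03308 L/cmH2O = 0.3562 s.
Fraction remaining = e^(−Te/τ) = e^(−0.49/0.3562) = 0.2527.
Trapped volume = 430.0 × 0.2527 = 108.66 mL.

109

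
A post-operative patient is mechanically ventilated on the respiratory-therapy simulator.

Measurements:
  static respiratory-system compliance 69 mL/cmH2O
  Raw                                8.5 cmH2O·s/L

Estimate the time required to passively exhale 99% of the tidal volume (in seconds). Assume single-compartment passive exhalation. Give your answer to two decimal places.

τ = R × C = 8.5 × 69 mL/cmH2O = 8.5 × 0.069 L/cmH2O = 0.5865 s.
Exhaled fraction f = 1 − e^(−t/τ) → t = −τ·ln(1 − f) = −0.5865·ln(0.01) = 2.701 s.

2.70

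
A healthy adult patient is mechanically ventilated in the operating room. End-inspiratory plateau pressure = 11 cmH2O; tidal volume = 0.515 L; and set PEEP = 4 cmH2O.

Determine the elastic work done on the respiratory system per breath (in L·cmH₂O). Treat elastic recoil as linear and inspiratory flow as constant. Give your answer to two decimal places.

1.80

Elastic work ≈ ½ × (Pplat − PEEP) × Vt = 0.5 × (11 − 4) × 0.515 L = 0.5 × 7.0 × 0.515 = 1.803 L·cmH2O.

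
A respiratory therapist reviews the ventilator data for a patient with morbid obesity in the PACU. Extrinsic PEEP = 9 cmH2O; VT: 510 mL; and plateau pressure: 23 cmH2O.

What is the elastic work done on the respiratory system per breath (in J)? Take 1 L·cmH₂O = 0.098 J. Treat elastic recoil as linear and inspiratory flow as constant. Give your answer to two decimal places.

0.35

Elastic work ≈ ½ × (Pplat − PEEP) × Vt = 0.5 × (23 − 9) × 0.510 L = 0.5 × 14.0 × 0.510 = 3.57 L·cmH2O.
× 0.098 J/(L·cmH2O) → 0.3499 J.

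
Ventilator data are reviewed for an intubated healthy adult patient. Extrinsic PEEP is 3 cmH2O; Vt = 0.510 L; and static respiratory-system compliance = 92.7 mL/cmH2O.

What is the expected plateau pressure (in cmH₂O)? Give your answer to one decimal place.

Pplat = PEEP + Vt / Cstat = 3 + 510 / 92.7 = 3 + 5.502 = 8.502 cmH2O.

8.5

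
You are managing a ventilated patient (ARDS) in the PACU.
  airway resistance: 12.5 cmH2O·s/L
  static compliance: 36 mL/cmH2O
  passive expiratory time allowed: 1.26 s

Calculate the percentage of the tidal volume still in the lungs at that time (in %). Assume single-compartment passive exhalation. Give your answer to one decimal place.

6.1

τ = R × C = 12.5 × 36 mL/cmH2O = 12.5 × 0.036 L/cmH2O = 0.45 s.
Passive exhalation: V(t)/V₀ = e^(−t/τ) = e^(−1.26/0.45) = 0.06081.
Fraction remaining = 0.06081 → 6.081%.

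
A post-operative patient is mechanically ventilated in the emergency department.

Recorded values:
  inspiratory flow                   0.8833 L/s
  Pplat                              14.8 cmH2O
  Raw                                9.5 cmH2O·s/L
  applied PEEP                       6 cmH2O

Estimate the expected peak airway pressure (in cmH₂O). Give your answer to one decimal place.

23.2

PIP = Pplat + Raw × flow = 14.8 + 9.5 × 0.8833 = 14.8 + 8.391 = 23.191 cmH2O.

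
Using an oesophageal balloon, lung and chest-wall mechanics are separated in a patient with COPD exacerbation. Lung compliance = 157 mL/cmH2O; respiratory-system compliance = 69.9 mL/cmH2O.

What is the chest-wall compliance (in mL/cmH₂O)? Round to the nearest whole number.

126

1/Ccw = 1/Crs − 1/CL.
1/Ccw = 1/69.9 − 1/157 = 0.007937.
Ccw = 125.99 mL/cmH2O.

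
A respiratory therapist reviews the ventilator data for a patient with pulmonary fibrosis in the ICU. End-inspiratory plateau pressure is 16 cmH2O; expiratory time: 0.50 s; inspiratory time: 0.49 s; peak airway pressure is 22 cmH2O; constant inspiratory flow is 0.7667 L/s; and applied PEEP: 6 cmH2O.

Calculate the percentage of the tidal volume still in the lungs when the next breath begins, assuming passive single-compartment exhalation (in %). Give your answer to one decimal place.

Vt = flow × Ti = 0.7667 L/s × 0.49 s × 1000 mL/L = 375.68 mL.
R = (PIP − Pplat)/V̇ = (22 − 16) / 0.7667 = 6.0/0.7667 = 7.826 cmH2O·s/L.
C = Vt/(Pplat − PEEP) = 375.68 / (16 − 6) = 375.68/10.0 = 37.568 mL/cmH2O.
τ = R × C = 7.826 × 0.03757 L/cmH2O = 0.294 s.
Fraction remaining at end-expiration = e^(−Te/τ) = e^(−0.50/0.294) = 0.1826 → 18.26%.

18.3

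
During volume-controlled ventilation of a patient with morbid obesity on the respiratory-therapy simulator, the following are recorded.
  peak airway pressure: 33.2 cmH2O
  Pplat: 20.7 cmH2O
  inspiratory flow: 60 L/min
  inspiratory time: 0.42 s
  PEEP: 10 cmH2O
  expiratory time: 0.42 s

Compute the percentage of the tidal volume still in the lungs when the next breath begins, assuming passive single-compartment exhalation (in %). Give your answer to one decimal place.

Flow: 60 L/min ÷ 60 = 1 L/s.
Vt = flow × Ti = 1 L/s × 0.42 s × 1000 mL/L = 420.0 mL.
R = (PIP − Pplat)/V̇ = (33.2 − 20.7) / 1 = 12.5/1 = 12.5 cmH2O·s/L.
C = Vt/(Pplat − PEEP) = 420.0 / (20.7 − 10) = 420.0/10.7 = 39.252 mL/cmH2O.
τ = R × C = 12.5 × 0.03925 L/cmH2O = 0.4906 s.
Fraction remaining at end-expiration = e^(−Te/τ) = e^(−0.42/0.4906) = 0.4248 → 42.48%.

42.5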